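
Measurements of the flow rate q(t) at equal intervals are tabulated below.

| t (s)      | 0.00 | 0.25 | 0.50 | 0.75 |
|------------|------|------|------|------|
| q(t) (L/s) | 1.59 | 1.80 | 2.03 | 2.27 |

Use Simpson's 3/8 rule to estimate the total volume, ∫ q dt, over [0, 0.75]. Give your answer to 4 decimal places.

1.4391

h = 0.25, n = 3.
(3h/8)·[y₀ + 3y₁ + 3y₂ + y₃] = 0.09375·(15.35) = 1.4391.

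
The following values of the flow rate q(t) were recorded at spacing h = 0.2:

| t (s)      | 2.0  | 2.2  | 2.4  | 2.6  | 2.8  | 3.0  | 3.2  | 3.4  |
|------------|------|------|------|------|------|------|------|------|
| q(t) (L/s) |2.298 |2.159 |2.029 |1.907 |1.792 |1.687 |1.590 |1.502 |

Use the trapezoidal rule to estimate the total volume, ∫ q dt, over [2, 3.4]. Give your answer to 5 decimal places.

2.61280

h = 0.2, n = 7.
(h/2)·[y₀ + 2y₁ + 2y₂ + 2y₃ + 2y₄ + 2y₅ + 2y₆ + y₇] = 0.1·(26.128) = 2.61280.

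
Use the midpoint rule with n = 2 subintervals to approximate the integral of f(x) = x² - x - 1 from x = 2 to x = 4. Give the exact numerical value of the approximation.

h = (4 − 2)/2 = 1.
Midpoints m₁,…,m₂ = 2.5, 3.5.
f(m₁)=2.75, f(m₂)=7.75.
h·[f(m₁) + f(m₂)] = 1·(10.5) = 10.5.

10.5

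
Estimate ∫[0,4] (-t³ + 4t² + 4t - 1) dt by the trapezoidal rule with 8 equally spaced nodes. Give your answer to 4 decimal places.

48.8980

h = (4 − 0)/7 = 0.571429.
Nodes t₀,…,t₇ = 0, 0.571429, 1.142857, 1.714286, 2.285714, 2.857143, 3.428571, 4.
f(t) = -t³ + 4t² + 4t - 1: f₀=-1, f₁=2.405248, f₂=7.303207, f₃=12.574344, f₄=17.099125, f₅=19.758017, f₆=19.431487, f₇=15.
(h/2)·[f₀ + 2f₁ + 2f₂ + 2f₃ + 2f₄ + 2f₅ + 2f₆ + f₇] = 0.285714·(171.142857) = 48.8980.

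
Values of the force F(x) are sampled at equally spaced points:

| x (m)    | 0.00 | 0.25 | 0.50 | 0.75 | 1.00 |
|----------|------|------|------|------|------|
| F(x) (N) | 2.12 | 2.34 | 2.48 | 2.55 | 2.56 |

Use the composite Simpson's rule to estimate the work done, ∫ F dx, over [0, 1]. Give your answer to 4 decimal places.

2.4333

h = 0.25, n = 4.
(h/3)·[y₀ + 4y₁ + 2y₂ + 4y₃ + y₄] = 0.083333·(29.20) = 2.4333.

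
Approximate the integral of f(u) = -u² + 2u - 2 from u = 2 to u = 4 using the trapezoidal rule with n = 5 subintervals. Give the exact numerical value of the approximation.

h = (4 − 2)/5 = 0.4.
Nodes u₀,…,u₅ = 2, 2.4, 2.8, 3.2, 3.6, 4.
f(u) = -u² + 2u - 2: f₀=-2, f₁=-2.96, f₂=-4.24, f₃=-5.84, f₄=-7.76, f₅=-10.
(h/2)·[f₀ + 2f₁ + 2f₂ + 2f₃ + 2f₄ + f₅] = 0.2·(-53.6) = -10.72.

-10.72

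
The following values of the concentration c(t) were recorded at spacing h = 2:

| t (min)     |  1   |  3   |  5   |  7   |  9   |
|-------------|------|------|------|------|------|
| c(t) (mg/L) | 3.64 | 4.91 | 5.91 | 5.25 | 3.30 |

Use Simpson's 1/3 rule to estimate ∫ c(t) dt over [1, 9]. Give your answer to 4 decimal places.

39.6000

h = 2, n = 4.
(h/3)·[y₀ + 4y₁ + 2y₂ + 4y₃ + y₄] = 0.666667·(59.40) = 39.6000.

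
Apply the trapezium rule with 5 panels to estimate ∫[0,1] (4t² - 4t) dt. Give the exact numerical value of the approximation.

h = (1 − 0)/5 = 0.2.
Nodes t₀,…,t₅ = 0, 0.2, 0.4, 0.6, 0.8, 1.
f(t) = 4t² - 4t: f₀=0, f₁=-0.64, f₂=-0.96, f₃=-0.96, f₄=-0.64, f₅=0.
(h/2)·[f₀ + 2f₁ + 2f₂ + 2f₃ + 2f₄ + f₅] = 0.1·(-6.4) = -0.64.

-0.64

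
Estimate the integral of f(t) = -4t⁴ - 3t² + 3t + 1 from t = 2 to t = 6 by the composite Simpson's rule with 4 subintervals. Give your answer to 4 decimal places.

-6353.3333

h = (6 − 2)/4 = 1.
Nodes t₀,…,t₄ = 2, 3, 4, 5, 6.
f(t) = -4t⁴ - 3t² + 3t + 1: f₀=-69, f₁=-341, f₂=-1059, f₃=-2559, f₄=-5273.
(h/3)·[f₀ + 4f₁ + 2f₂ + 4f₃ + f₄] = 0.333333·(-19060) = -6353.3333.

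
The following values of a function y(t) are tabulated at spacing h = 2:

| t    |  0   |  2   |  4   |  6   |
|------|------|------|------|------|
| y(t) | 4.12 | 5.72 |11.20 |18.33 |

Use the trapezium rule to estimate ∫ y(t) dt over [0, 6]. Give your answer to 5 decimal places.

56.29000

h = 2, n = 3.
(h/2)·[y₀ + 2y₁ + 2y₂ + y₃] = 1·(56.29) = 56.29000.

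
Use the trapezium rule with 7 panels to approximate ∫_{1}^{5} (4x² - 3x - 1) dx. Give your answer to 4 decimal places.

126.2041

h = (5 − 1)/7 = 0.571429.
Nodes x₀,…,x₇ = 1, 1.571429, 2.142857, 2.714286, 3.285714, 3.857143, 4.428571, 5.
f(x) = 4x² - 3x - 1: f₀=0, f₁=4.163265, f₂=10.938776, f₃=20.326531, f₄=32.326531, f₅=46.938776, f₆=64.163265, f₇=84.
(h/2)·[f₀ + 2f₁ + 2f₂ + 2f₃ + 2f₄ + 2f₅ + 2f₆ + f₇] = 0.285714·(441.714286) = 126.2041.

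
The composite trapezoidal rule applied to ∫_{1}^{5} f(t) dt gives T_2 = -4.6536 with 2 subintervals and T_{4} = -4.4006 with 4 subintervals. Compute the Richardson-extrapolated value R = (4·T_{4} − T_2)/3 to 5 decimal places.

-4.31627

R = (4·T_{4} − T_2) / 3 = (4·(-4.4006) − (-4.6536))/3 = (-12.9488)/3 = -4.31627.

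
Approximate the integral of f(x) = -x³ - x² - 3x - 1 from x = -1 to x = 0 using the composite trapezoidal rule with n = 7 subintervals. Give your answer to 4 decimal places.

0.4184

h = (0 − (-1))/7 = 0.142857.
Nodes x₀,…,x₇ = -1, -0.857143, -0.714286, -0.571429, -0.428571, -0.285714, -0.142857, 0.
f(x) = -x³ - x² - 3x - 1: f₀=2, f₁=1.466472, f₂=0.997085, f₃=0.574344, f₄=0.180758, f₅=-0.201166, f₆=-0.588921, f₇=-1.
(h/2)·[f₀ + 2f₁ + 2f₂ + 2f₃ + 2f₄ + 2f₅ + 2f₆ + f₇] = 0.071429·(5.857143) = 0.4184.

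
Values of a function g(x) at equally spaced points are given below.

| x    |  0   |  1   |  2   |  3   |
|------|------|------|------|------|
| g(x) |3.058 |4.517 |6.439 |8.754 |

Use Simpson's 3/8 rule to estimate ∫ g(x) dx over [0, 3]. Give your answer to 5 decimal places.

16.75500

h = 1, n = 3.
(3h/8)·[y₀ + 3y₁ + 3y₂ + y₃] = 0.375·(44.680) = 16.75500.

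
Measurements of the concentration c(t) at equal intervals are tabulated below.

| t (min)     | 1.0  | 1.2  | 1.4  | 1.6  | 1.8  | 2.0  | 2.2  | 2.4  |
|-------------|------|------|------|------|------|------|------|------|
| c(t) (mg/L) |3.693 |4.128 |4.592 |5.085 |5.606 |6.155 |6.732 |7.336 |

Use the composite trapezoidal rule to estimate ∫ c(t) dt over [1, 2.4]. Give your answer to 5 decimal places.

h = 0.2, n = 7.
(h/2)·[y₀ + 2y₁ + 2y₂ + 2y₃ + 2y₄ + 2y₅ + 2y₆ + y₇] = 0.1·(75.625) = 7.56250.

7.56250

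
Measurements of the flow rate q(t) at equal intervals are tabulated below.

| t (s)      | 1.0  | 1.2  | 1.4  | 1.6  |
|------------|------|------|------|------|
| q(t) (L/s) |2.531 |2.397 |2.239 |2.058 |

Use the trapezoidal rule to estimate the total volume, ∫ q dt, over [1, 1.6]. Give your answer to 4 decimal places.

h = 0.2, n = 3.
(h/2)·[y₀ + 2y₁ + 2y₂ + y₃] = 0.1·(13.861) = 1.3861.

1.3861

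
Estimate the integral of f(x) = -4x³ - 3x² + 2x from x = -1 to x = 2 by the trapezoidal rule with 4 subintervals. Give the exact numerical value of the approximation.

h = (2 − (-1))/4 = 0.75.
Nodes x₀,…,x₄ = -1, -0.25, 0.5, 1.25, 2.
f(x) = -4x³ - 3x² + 2x: f₀=-1, f₁=-0.625, f₂=-0.25, f₃=-10, f₄=-40.
(h/2)·[f₀ + 2f₁ + 2f₂ + 2f₃ + f₄] = 0.375·(-62.75) = -23.53125.

-23.53125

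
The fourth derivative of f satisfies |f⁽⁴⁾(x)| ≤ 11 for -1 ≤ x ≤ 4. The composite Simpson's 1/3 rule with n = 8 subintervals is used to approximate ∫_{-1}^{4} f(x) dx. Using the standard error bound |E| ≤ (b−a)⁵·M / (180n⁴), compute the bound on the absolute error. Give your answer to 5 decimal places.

|E| ≤ (5)⁵·11 / (180·8⁴) = 34375/737280 = 0.04662.

0.04662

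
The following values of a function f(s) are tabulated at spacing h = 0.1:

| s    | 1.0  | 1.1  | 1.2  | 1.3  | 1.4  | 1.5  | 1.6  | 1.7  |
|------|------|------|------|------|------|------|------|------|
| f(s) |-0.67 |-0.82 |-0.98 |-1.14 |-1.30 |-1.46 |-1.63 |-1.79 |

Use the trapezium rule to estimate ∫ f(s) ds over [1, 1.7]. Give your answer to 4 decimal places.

-0.8560

h = 0.1, n = 7.
(h/2)·[y₀ + 2y₁ + 2y₂ + 2y₃ + 2y₄ + 2y₅ + 2y₆ + y₇] = 0.05·(-17.12) = -0.8560.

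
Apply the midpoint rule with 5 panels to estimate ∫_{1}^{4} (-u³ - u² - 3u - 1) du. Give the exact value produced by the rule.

-109.485

h = (4 − 1)/5 = 0.6.
Midpoints m₁,…,m₅ = 1.3, 1.9, 2.5, 3.1, 3.7.
f(m₁)=-8.787, f(m₂)=-17.169, f(m₃)=-30.375, f(m₄)=-49.701, f(m₅)=-76.443.
h·[f(m₁) + f(m₂) + f(m₃) + f(m₄) + f(m₅)] = 0.6·(-182.475) = -109.485.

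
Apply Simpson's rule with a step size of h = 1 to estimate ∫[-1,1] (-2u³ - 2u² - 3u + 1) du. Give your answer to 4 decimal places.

h = (1 − (-1))/2 = 1.
Nodes u₀,…,u₂ = -1, 0, 1.
f(u) = -2u³ - 2u² - 3u + 1: f₀=4, f₁=1, f₂=-6.
(h/3)·[f₀ + 4f₁ + f₂] = 0.333333·(2) = 0.6667.

0.6667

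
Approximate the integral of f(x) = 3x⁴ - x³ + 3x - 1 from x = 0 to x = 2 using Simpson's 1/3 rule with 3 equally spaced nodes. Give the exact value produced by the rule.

20

h = (2 − 0)/2 = 1.
Nodes x₀,…,x₂ = 0, 1, 2.
f(x) = 3x⁴ - x³ + 3x - 1: f₀=-1, f₁=4, f₂=45.
(h/3)·[f₀ + 4f₁ + f₂] = 0.333333·(60) = 20.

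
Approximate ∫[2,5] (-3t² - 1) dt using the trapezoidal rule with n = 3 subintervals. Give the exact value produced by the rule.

-121.5

h = (5 − 2)/3 = 1.
Nodes t₀,…,t₃ = 2, 3, 4, 5.
f(t) = -3t² - 1: f₀=-13, f₁=-28, f₂=-49, f₃=-76.
(h/2)·[f₀ + 2f₁ + 2f₂ + f₃] = 0.5·(-243) = -121.5.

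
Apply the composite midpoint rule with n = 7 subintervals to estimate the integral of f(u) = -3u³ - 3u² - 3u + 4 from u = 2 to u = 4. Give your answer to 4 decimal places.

-245.5918

h = (4 − 2)/7 = 0.285714.
Midpoints m₁,…,m₇ = 2.142857, 2.428571, 2.714286, 3, 3.285714, 3.571429, 3.857143.
f(m₁)=-45.723032, f(m₂)=-63.950437, f(m₃)=-86.236152, f(m₄)=-113, f(m₅)=-144.661808, f(m₆)=-181.641399, f(m₇)=-224.358601.
h·[f(m₁) + f(m₂) + f(m₃) + f(m₄) + f(m₅) + f(m₆) + f(m₇)] = 0.285714·(-859.571429) = -245.5918.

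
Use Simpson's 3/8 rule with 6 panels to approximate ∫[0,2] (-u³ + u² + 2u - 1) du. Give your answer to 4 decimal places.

0.6667

h = (2 − 0)/6 = 0.333333.
Nodes u₀,…,u₆ = 0, 0.333333, 0.666667, 1, 1.333333, 1.666667, 2.
f(u) = -u³ + u² + 2u - 1: f₀=-1, f₁=-0.259259, f₂=0.481481, f₃=1, f₄=1.074074, f₅=0.481481, f₆=-1.
(3h/8)·[f₀ + 3f₁ + 3f₂ + 2f₃ + 3f₄ + 3f₅ + f₆] = 0.125·(5.333333) = 0.6667.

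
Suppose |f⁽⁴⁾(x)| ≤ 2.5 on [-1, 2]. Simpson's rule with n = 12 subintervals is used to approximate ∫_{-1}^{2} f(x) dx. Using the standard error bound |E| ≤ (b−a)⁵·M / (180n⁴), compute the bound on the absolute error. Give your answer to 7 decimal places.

0.0001628

|E| ≤ (3)⁵·2.5 / (180·12⁴) = 607.5/3732480 = 0.0001628.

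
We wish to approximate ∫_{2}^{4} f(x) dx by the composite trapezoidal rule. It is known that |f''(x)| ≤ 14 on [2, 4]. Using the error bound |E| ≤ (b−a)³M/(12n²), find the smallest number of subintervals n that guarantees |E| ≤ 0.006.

Need 112/(12n²) ≤ 0.006.
n² ≥ 112/(12·0.006) = 1555.56 ⇒ n ≥ 39.4405, so the smallest n is 40.

40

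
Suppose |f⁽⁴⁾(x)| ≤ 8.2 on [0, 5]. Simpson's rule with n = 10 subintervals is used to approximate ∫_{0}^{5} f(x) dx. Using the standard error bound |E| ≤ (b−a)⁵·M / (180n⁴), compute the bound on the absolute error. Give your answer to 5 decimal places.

0.01424

|E| ≤ (5)⁵·8.2 / (180·10⁴) = 25625/1800000 = 0.01424.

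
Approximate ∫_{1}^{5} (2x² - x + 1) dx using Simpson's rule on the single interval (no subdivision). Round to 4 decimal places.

S = (b−a)/6 · [f(1) + 4f(3) + f(5)] = 0.666667·[2 + 4·16 + 46] = 74.6667.

74.6667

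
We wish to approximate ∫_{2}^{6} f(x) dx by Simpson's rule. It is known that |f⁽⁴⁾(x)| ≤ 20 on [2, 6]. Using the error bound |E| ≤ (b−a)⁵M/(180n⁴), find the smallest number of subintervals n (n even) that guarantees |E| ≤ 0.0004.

Need 20480/(180n⁴) ≤ 0.0004.
n⁴ ≥ 20480/(180·0.0004) = 284444 ⇒ n ≥ 23.0940, so the smallest even n is 24. (n must be even for Simpson's rule.)

24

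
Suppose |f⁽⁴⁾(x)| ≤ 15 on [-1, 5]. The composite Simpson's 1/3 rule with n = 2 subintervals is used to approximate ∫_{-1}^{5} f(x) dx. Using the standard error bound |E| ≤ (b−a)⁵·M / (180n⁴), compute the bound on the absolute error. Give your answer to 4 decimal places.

|E| ≤ (6)⁵·15 / (180·2⁴) = 116640/2880 = 40.5000.

40.5000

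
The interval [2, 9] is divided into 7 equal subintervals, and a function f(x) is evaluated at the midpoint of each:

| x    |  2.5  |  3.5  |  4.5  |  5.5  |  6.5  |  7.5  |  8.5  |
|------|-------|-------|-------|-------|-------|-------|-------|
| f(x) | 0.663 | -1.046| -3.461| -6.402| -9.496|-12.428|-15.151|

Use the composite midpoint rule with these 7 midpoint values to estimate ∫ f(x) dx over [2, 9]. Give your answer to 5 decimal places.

-47.32100

h = 1, n = 7.
h·[y(m₁) + y(m₂) + y(m₃) + y(m₄) + y(m₅) + y(m₆) + y(m₇)] = 1·(-47.321) = -47.32100.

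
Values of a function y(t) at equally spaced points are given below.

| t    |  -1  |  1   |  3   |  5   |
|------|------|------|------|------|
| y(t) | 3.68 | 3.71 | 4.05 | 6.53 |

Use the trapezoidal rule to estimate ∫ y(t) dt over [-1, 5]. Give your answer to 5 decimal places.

h = 2, n = 3.
(h/2)·[y₀ + 2y₁ + 2y₂ + y₃] = 1·(25.73) = 25.73000.

25.73000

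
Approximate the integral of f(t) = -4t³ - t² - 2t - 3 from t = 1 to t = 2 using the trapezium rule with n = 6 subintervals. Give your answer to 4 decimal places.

-23.4213

h = (2 − 1)/6 = 0.166667.
Nodes t₀,…,t₆ = 1, 1.166667, 1.333333, 1.5, 1.666667, 1.833333, 2.
f(t) = -4t³ - t² - 2t - 3: f₀=-10, f₁=-13.046296, f₂=-16.925926, f₃=-21.75, f₄=-27.629630, f₅=-34.675926, f₆=-43.
(h/2)·[f₀ + 2f₁ + 2f₂ + 2f₃ + 2f₄ + 2f₅ + f₆] = 0.083333·(-281.055556) = -23.4213.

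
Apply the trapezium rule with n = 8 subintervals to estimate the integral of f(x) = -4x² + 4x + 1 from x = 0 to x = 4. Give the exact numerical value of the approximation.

-50

h = (4 − 0)/8 = 0.5.
Nodes x₀,…,x₈ = 0, 0.5, 1, 1.5, 2, 2.5, 3, 3.5, 4.
f(x) = -4x² + 4x + 1: f₀=1, f₁=2, f₂=1, f₃=-2, f₄=-7, f₅=-14, f₆=-23, f₇=-34, f₈=-47.
(h/2)·[f₀ + 2f₁ + 2f₂ + 2f₃ + 2f₄ + 2f₅ + 2f₆ + 2f₇ + f₈] = 0.25·(-200) = -50.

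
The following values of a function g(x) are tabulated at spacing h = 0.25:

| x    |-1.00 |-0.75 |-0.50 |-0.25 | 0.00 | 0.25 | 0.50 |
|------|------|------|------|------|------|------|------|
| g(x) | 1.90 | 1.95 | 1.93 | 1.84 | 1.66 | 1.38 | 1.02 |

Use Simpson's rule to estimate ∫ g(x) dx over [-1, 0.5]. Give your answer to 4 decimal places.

h = 0.25, n = 6.
(h/3)·[y₀ + 4y₁ + 2y₂ + 4y₃ + 2y₄ + 4y₅ + y₆] = 0.083333·(30.78) = 2.5650.

2.5650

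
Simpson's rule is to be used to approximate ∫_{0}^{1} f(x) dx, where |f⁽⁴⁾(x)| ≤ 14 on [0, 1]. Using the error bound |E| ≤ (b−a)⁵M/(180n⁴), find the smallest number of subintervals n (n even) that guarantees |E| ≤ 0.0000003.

24

Need 14/(180n⁴) ≤ 0.0000003.
n⁴ ≥ 14/(180·0.0000003) = 259259 ⇒ n ≥ 22.5649, so the smallest even n is 24. (n must be even for Simpson's rule.)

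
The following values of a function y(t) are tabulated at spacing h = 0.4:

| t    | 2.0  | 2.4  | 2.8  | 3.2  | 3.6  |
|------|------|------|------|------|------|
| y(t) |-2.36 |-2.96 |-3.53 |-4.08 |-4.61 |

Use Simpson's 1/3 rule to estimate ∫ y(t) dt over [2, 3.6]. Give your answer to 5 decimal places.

-5.62533

h = 0.4, n = 4.
(h/3)·[y₀ + 4y₁ + 2y₂ + 4y₃ + y₄] = 0.133333·(-42.19) = -5.62533.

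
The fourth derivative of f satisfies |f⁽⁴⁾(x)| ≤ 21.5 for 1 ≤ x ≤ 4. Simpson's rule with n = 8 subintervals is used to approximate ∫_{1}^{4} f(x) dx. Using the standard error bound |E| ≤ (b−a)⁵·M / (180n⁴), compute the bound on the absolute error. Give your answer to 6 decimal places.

0.007086

|E| ≤ (3)⁵·21.5 / (180·8⁴) = 5224.5/737280 = 0.007086.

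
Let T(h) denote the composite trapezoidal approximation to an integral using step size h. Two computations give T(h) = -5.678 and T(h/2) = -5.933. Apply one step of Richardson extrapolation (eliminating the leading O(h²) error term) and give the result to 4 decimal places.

-6.0180

R = (4·T(h/2) − T(h)) / 3 = (4·(-5.933) − (-5.678))/3 = (-18.054)/3 = -6.0180.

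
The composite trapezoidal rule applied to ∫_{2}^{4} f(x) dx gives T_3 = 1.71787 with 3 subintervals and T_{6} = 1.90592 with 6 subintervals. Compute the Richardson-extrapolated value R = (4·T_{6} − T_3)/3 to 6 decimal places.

R = (4·T_{6} − T_3) / 3 = (4·1.90592 − 1.71787)/3 = (5.90581)/3 = 1.968603.

1.968603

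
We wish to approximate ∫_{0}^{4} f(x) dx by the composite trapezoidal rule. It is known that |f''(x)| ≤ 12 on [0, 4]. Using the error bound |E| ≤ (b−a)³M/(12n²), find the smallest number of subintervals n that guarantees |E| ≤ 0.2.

Need 768/(12n²) ≤ 0.2.
n² ≥ 768/(12·0.2) = 320 ⇒ n ≥ 17.8885, so the smallest n is 18.

18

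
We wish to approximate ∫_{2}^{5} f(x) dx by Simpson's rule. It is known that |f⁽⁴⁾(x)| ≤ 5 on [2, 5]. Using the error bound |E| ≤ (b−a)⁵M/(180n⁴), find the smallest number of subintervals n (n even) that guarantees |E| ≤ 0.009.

Need 1215/(180n⁴) ≤ 0.009.
n⁴ ≥ 1215/(180·0.009) = 750 ⇒ n ≥ 5.2332, so the smallest even n is 6. (n must be even for Simpson's rule.)

6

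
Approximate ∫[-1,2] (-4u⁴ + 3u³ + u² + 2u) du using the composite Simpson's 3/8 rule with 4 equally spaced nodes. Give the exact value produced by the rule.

-12.75

h = (2 − (-1))/3 = 1.
Nodes u₀,…,u₃ = -1, 0, 1, 2.
f(u) = -4u⁴ + 3u³ + u² + 2u: f₀=-8, f₁=0, f₂=2, f₃=-32.
(3h/8)·[f₀ + 3f₁ + 3f₂ + f₃] = 0.375·(-34) = -12.75.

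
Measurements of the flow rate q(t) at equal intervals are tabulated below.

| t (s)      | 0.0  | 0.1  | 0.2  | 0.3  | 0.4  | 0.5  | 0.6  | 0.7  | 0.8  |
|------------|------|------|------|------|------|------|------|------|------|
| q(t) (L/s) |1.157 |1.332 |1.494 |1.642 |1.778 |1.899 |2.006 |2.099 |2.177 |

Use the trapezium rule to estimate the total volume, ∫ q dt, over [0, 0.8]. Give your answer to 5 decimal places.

h = 0.1, n = 8.
(h/2)·[y₀ + 2y₁ + 2y₂ + 2y₃ + 2y₄ + 2y₅ + 2y₆ + 2y₇ + y₈] = 0.05·(27.834) = 1.39170.

1.39170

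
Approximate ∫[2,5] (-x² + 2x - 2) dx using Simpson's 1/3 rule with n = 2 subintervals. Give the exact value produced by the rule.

h = (5 − 2)/2 = 1.5.
Nodes x₀,…,x₂ = 2, 3.5, 5.
f(x) = -x² + 2x - 2: f₀=-2, f₁=-7.25, f₂=-17.
(h/3)·[f₀ + 4f₁ + f₂] = 0.5·(-48) = -24.

-24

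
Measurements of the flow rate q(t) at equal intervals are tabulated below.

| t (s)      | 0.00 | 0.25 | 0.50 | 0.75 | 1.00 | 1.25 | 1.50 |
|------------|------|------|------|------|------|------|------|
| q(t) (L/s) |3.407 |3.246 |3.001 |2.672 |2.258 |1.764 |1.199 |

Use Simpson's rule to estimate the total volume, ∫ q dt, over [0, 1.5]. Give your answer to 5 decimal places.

3.82100

h = 0.25, n = 6.
(h/3)·[y₀ + 4y₁ + 2y₂ + 4y₃ + 2y₄ + 4y₅ + y₆] = 0.083333·(45.852) = 3.82100.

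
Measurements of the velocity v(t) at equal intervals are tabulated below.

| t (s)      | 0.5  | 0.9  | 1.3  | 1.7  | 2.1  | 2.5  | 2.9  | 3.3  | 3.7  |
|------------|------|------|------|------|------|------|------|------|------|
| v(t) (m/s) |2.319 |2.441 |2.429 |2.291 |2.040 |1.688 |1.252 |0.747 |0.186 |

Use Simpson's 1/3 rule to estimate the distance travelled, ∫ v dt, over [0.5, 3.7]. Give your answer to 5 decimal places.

h = 0.4, n = 8.
(h/3)·[y₀ + 4y₁ + 2y₂ + 4y₃ + 2y₄ + 4y₅ + 2y₆ + 4y₇ + y₈] = 0.133333·(42.615) = 5.68200.

5.68200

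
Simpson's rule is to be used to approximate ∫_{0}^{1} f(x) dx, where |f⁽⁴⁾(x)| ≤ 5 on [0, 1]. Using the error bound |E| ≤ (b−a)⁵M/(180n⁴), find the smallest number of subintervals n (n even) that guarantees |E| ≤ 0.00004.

6

Need 5/(180n⁴) ≤ 0.00004.
n⁴ ≥ 5/(180·0.00004) = 694.444 ⇒ n ≥ 5.1335, so the smallest even n is 6. (n must be even for Simpson's rule.)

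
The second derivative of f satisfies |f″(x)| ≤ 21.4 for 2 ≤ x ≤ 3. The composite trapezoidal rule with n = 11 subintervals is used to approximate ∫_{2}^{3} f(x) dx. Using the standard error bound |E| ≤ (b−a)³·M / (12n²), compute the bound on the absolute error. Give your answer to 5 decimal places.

|E| ≤ (1)³·21.4 / (12·11²) = 21.4/1452 = 0.01474.

0.01474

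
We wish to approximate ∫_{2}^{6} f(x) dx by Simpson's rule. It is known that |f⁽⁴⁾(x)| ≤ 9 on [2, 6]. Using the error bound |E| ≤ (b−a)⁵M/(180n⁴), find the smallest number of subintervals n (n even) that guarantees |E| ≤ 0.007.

10

Need 9216/(180n⁴) ≤ 0.007.
n⁴ ≥ 9216/(180·0.007) = 7314.29 ⇒ n ≥ 9.2479, so the smallest even n is 10. (n must be even for Simpson's rule.)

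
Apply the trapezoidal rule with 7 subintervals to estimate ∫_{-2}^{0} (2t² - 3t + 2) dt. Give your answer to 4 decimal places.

h = (0 − (-2))/7 = 0.285714.
Nodes t₀,…,t₇ = -2, -1.714286, -1.428571, -1.142857, -0.857143, -0.571429, -0.285714, 0.
f(t) = 2t² - 3t + 2: f₀=16, f₁=13.020408, f₂=10.367347, f₃=8.040816, f₄=6.040816, f₅=4.367347, f₆=3.020408, f₇=2.
(h/2)·[f₀ + 2f₁ + 2f₂ + 2f₃ + 2f₄ + 2f₅ + 2f₆ + f₇] = 0.142857·(107.714286) = 15.3878.

15.3878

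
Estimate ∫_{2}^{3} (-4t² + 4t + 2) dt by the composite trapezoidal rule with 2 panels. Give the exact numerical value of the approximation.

-13.5

h = (3 − 2)/2 = 0.5.
Nodes t₀,…,t₂ = 2, 2.5, 3.
f(t) = -4t² + 4t + 2: f₀=-6, f₁=-13, f₂=-22.
(h/2)·[f₀ + 2f₁ + f₂] = 0.25·(-54) = -13.5.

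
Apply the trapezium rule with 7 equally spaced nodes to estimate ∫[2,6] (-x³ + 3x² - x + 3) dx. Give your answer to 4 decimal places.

h = (6 − 2)/6 = 0.666667.
Nodes x₀,…,x₆ = 2, 2.666667, 3.333333, 4, 4.666667, 5.333333, 6.
f(x) = -x³ + 3x² - x + 3: f₀=5, f₁=2.703704, f₂=-4.037037, f₃=-17, f₄=-37.962963, f₅=-68.703704, f₆=-111.
(h/2)·[f₀ + 2f₁ + 2f₂ + 2f₃ + 2f₄ + 2f₅ + f₆] = 0.333333·(-356) = -118.6667.

-118.6667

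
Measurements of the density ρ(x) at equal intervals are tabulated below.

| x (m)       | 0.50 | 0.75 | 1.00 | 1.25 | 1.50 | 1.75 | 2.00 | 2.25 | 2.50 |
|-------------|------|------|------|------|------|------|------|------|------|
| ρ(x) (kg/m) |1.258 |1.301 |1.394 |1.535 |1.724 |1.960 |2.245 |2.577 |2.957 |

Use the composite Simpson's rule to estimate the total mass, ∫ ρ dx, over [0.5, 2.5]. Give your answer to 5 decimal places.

h = 0.25, n = 8.
(h/3)·[y₀ + 4y₁ + 2y₂ + 4y₃ + 2y₄ + 4y₅ + 2y₆ + 4y₇ + y₈] = 0.083333·(44.433) = 3.70275.

3.70275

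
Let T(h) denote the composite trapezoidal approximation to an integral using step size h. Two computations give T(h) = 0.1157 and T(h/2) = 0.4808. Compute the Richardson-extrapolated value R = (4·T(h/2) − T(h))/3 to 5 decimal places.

0.60250

R = (4·T(h/2) − T(h)) / 3 = (4·0.4808 − 0.1157)/3 = (1.8075)/3 = 0.60250.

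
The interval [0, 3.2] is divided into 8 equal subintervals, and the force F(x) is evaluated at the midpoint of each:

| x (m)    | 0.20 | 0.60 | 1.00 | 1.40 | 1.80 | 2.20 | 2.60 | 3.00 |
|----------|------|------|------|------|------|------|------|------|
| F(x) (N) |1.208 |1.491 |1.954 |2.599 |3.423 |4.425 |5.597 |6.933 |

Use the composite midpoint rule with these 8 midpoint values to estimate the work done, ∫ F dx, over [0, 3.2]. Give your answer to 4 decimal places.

h = 0.4, n = 8.
h·[y(m₁) + y(m₂) + y(m₃) + y(m₄) + y(m₅) + y(m₆) + y(m₇) + y(m₈)] = 0.4·(27.630) = 11.0520.

11.0520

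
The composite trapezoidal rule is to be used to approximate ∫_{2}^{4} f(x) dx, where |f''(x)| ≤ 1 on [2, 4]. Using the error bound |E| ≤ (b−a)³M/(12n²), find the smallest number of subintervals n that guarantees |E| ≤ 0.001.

26

Need 8/(12n²) ≤ 0.001.
n² ≥ 8/(12·0.001) = 666.667 ⇒ n ≥ 25.8199, so the smallest n is 26.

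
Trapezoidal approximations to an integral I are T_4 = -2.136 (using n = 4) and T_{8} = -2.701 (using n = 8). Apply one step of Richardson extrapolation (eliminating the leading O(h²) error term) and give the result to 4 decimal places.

R = (4·T_{8} − T_4) / 3 = (4·(-2.701) − (-2.136))/3 = (-8.668)/3 = -2.8893.

-2.8893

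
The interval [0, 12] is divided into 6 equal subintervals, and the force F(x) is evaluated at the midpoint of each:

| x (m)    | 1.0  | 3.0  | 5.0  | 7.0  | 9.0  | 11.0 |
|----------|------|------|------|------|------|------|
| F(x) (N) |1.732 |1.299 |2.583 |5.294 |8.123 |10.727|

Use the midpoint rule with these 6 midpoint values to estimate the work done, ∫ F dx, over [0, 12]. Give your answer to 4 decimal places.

h = 2, n = 6.
h·[y(m₁) + y(m₂) + y(m₃) + y(m₄) + y(m₅) + y(m₆)] = 2·(29.758) = 59.5160.

59.5160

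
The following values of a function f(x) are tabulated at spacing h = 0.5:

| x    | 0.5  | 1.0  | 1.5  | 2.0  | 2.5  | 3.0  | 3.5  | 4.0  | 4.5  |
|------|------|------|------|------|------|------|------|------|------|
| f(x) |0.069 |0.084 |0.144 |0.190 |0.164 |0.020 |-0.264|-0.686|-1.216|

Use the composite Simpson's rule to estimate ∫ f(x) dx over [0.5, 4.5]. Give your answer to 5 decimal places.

-0.43783

h = 0.5, n = 8.
(h/3)·[y₀ + 4y₁ + 2y₂ + 4y₃ + 2y₄ + 4y₅ + 2y₆ + 4y₇ + y₈] = 0.166667·(-2.627) = -0.43783.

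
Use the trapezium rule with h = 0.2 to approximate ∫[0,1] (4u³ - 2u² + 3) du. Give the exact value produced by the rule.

3.36

h = (1 − 0)/5 = 0.2.
Nodes u₀,…,u₅ = 0, 0.2, 0.4, 0.6, 0.8, 1.
f(u) = 4u³ - 2u² + 3: f₀=3, f₁=2.952, f₂=2.936, f₃=3.144, f₄=3.768, f₅=5.
(h/2)·[f₀ + 2f₁ + 2f₂ + 2f₃ + 2f₄ + f₅] = 0.1·(33.6) = 3.36.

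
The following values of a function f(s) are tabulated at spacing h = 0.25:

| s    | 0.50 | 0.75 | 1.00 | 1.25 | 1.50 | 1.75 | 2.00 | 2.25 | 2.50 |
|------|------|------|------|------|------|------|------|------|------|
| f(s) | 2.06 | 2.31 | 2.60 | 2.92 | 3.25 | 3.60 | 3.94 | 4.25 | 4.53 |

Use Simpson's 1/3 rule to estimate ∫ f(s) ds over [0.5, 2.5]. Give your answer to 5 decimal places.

6.54083

h = 0.25, n = 8.
(h/3)·[y₀ + 4y₁ + 2y₂ + 4y₃ + 2y₄ + 4y₅ + 2y₆ + 4y₇ + y₈] = 0.083333·(78.49) = 6.54083.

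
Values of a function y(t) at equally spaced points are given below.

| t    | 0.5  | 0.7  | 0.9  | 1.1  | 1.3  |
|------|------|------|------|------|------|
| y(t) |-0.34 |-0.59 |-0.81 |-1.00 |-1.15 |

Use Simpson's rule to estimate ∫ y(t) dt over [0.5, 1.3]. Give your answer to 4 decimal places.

-0.6313

h = 0.2, n = 4.
(h/3)·[y₀ + 4y₁ + 2y₂ + 4y₃ + y₄] = 0.066667·(-9.47) = -0.6313.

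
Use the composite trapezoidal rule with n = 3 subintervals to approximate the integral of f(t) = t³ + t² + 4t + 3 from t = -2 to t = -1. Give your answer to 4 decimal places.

-4.4815

h = (-1 − (-2))/3 = 0.333333.
Nodes t₀,…,t₃ = -2, -1.666667, -1.333333, -1.
f(t) = t³ + t² + 4t + 3: f₀=-9, f₁=-5.518519, f₂=-2.925926, f₃=-1.
(h/2)·[f₀ + 2f₁ + 2f₂ + f₃] = 0.166667·(-26.888889) = -4.4815.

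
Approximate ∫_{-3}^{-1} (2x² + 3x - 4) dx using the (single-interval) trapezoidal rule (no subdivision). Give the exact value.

T = (b−a)/2 · [f(-3) + f(-1)] = 1·[5 + (-5)] = 0.

0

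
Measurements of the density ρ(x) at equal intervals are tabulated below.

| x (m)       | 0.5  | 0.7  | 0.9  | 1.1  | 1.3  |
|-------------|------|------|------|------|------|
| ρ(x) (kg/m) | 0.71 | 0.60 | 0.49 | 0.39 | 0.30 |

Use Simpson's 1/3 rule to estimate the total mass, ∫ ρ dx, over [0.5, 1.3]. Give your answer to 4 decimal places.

h = 0.2, n = 4.
(h/3)·[y₀ + 4y₁ + 2y₂ + 4y₃ + y₄] = 0.066667·(5.95) = 0.3967.

0.3967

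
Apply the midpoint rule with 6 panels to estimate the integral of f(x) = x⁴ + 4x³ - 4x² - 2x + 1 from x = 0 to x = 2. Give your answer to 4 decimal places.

9.4378

h = (2 − 0)/6 = 0.333333.
Midpoints m₁,…,m₆ = 0.166667, 0.5, 0.833333, 1.166667, 1.5, 1.833333.
f(m₁)=0.574846, f(m₂)=-0.4375, f(m₃)=-0.647377, f(m₄)=1.426698, f(m₅)=7.5625, f(m₆)=19.834105.
h·[f(m₁) + f(m₂) + f(m₃) + f(m₄) + f(m₅) + f(m₆)] = 0.333333·(28.313272) = 9.4378.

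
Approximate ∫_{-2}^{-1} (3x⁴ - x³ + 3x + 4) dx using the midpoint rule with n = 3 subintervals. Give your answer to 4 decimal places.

21.4205

h = (-1 − (-2))/3 = 0.333333.
Midpoints m₁,…,m₃ = -1.833333, -1.5, -1.166667.
f(m₁)=38.553241, f(m₂)=18.0625, f(m₃)=7.645833.
h·[f(m₁) + f(m₂) + f(m₃)] = 0.333333·(64.261574) = 21.4205.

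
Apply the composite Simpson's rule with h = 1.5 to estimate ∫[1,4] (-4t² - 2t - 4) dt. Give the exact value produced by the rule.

h = (4 − 1)/2 = 1.5.
Nodes t₀,…,t₂ = 1, 2.5, 4.
f(t) = -4t² - 2t - 4: f₀=-10, f₁=-34, f₂=-76.
(h/3)·[f₀ + 4f₁ + f₂] = 0.5·(-222) = -111.

-111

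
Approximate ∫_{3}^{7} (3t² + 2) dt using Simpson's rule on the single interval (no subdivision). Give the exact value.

S = (b−a)/6 · [f(3) + 4f(5) + f(7)] = 0.666667·[29 + 4·77 + 149] = 324.

324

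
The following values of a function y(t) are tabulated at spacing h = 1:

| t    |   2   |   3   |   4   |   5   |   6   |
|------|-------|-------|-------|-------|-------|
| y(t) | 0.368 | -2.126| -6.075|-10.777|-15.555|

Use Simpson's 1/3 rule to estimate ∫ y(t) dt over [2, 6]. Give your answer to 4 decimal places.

h = 1, n = 4.
(h/3)·[y₀ + 4y₁ + 2y₂ + 4y₃ + y₄] = 0.333333·(-78.949) = -26.3163.

-26.3163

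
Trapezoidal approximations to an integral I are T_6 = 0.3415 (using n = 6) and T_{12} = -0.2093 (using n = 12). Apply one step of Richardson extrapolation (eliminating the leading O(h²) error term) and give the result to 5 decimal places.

R = (4·T_{12} − T_6) / 3 = (4·(-0.2093) − 0.3415)/3 = (-1.1787)/3 = -0.39290.

-0.39290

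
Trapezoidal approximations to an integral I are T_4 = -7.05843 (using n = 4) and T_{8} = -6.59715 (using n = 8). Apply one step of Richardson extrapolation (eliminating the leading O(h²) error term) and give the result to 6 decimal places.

-6.443390

R = (4·T_{8} − T_4) / 3 = (4·(-6.59715) − (-7.05843))/3 = (-19.33017)/3 = -6.443390.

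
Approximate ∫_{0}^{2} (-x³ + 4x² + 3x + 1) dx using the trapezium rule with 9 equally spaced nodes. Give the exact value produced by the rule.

14.6875

h = (2 − 0)/8 = 0.25.
Nodes x₀,…,x₈ = 0, 0.25, 0.5, 0.75, 1, 1.25, 1.5, 1.75, 2.
f(x) = -x³ + 4x² + 3x + 1: f₀=1, f₁=1.984375, f₂=3.375, f₃=5.078125, f₄=7, f₅=9.046875, f₆=11.125, f₇=13.140625, f₈=15.
(h/2)·[f₀ + 2f₁ + 2f₂ + 2f₃ + 2f₄ + 2f₅ + 2f₆ + 2f₇ + f₈] = 0.125·(117.5) = 14.6875.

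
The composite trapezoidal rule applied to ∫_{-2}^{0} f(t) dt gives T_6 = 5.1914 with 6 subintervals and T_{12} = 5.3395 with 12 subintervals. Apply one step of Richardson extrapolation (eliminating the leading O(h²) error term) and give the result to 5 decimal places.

5.38887

R = (4·T_{12} − T_6) / 3 = (4·5.3395 − 5.1914)/3 = (16.1666)/3 = 5.38887.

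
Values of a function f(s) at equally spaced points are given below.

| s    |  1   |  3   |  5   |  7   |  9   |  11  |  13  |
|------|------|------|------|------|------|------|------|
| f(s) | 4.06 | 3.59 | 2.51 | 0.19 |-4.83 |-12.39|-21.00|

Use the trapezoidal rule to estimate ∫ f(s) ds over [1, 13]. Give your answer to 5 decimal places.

-38.80000

h = 2, n = 6.
(h/2)·[y₀ + 2y₁ + 2y₂ + 2y₃ + 2y₄ + 2y₅ + y₆] = 1·(-38.80) = -38.80000.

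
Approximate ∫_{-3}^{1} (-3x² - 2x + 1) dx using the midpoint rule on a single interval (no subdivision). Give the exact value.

M = (b−a)·f(-1) = 4·(0) = 0.

0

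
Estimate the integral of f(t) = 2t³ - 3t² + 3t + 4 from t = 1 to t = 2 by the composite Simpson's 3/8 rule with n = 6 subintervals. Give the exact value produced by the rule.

h = (2 − 1)/6 = 0.166667.
Nodes t₀,…,t₆ = 1, 1.166667, 1.333333, 1.5, 1.666667, 1.833333, 2.
f(t) = 2t³ - 3t² + 3t + 4: f₀=6, f₁=6.592593, f₂=7.407407, f₃=8.5, f₄=9.925926, f₅=11.740741, f₆=14.
(3h/8)·[f₀ + 3f₁ + 3f₂ + 2f₃ + 3f₄ + 3f₅ + f₆] = 0.0625·(144) = 9.

9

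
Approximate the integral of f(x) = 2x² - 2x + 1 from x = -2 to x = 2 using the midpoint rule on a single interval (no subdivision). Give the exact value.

M = (b−a)·f(0) = 4·(1) = 4.

4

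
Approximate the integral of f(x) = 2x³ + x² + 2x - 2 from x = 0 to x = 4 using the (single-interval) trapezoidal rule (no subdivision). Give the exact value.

296

T = (b−a)/2 · [f(0) + f(4)] = 2·[(-2) + 150] = 296.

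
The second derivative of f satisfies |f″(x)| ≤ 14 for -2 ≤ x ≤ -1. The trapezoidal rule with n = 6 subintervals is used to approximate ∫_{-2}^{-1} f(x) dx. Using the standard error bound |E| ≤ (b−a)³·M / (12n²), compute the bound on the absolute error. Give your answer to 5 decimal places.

|E| ≤ (1)³·14 / (12·6²) = 14/432 = 0.03241.

0.03241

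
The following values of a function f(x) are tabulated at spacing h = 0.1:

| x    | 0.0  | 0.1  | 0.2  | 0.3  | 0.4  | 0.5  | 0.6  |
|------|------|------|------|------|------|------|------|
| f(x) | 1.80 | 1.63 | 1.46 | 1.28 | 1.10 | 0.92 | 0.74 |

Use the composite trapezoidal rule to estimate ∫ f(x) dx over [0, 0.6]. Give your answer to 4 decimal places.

h = 0.1, n = 6.
(h/2)·[y₀ + 2y₁ + 2y₂ + 2y₃ + 2y₄ + 2y₅ + y₆] = 0.05·(15.32) = 0.7660.

0.7660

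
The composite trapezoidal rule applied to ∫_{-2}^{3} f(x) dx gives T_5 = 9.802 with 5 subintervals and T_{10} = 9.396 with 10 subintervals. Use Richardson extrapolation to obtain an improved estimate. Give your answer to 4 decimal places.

R = (4·T_{10} − T_5) / 3 = (4·9.396 − 9.802)/3 = (27.782)/3 = 9.2607.

9.2607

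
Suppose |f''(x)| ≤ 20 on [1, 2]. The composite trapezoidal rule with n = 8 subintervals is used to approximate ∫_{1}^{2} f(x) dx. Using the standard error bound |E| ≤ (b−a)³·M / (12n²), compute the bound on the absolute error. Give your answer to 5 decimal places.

|E| ≤ (1)³·20 / (12·8²) = 20/768 = 0.02604.

0.02604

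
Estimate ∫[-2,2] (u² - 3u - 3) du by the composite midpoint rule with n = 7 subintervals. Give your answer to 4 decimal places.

-6.7755

h = (2 − (-2))/7 = 0.571429.
Midpoints m₁,…,m₇ = -1.714286, -1.142857, -0.571429, 0, 0.571429, 1.142857, 1.714286.
f(m₁)=5.081633, f(m₂)=1.734694, f(m₃)=-0.959184, f(m₄)=-3, f(m₅)=-4.387755, f(m₆)=-5.122449, f(m₇)=-5.204082.
h·[f(m₁) + f(m₂) + f(m₃) + f(m₄) + f(m₅) + f(m₆) + f(m₇)] = 0.571429·(-11.857143) = -6.7755.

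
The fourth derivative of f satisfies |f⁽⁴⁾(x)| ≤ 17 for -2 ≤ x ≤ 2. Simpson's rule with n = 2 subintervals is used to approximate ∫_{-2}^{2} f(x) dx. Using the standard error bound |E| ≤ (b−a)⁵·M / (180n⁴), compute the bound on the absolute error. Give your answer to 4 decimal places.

|E| ≤ (4)⁵·17 / (180·2⁴) = 17408/2880 = 6.0444.

6.0444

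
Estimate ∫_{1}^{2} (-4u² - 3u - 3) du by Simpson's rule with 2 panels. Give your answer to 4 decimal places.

h = (2 − 1)/2 = 0.5.
Nodes u₀,…,u₂ = 1, 1.5, 2.
f(u) = -4u² - 3u - 3: f₀=-10, f₁=-16.5, f₂=-25.
(h/3)·[f₀ + 4f₁ + f₂] = 0.166667·(-101) = -16.8333.

-16.8333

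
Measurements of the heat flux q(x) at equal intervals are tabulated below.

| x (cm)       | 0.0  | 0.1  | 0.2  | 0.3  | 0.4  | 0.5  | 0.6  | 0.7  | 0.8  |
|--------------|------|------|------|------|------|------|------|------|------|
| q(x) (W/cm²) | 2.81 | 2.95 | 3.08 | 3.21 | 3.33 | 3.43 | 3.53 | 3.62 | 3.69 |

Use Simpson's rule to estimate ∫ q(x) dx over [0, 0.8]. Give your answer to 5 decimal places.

2.64067

h = 0.1, n = 8.
(h/3)·[y₀ + 4y₁ + 2y₂ + 4y₃ + 2y₄ + 4y₅ + 2y₆ + 4y₇ + y₈] = 0.033333·(79.22) = 2.64067.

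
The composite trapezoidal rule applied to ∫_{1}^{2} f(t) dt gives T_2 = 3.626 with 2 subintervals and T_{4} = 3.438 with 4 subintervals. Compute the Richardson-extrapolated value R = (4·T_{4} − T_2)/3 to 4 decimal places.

R = (4·T_{4} − T_2) / 3 = (4·3.438 − 3.626)/3 = (10.126)/3 = 3.3753.

3.3753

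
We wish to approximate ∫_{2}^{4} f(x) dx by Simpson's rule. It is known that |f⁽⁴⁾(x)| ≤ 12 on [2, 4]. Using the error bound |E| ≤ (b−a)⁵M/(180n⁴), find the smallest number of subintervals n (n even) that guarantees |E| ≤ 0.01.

Need 384/(180n⁴) ≤ 0.01.
n⁴ ≥ 384/(180·0.01) = 213.333 ⇒ n ≥ 3.8218, so the smallest even n is 4. (n must be even for Simpson's rule.)

4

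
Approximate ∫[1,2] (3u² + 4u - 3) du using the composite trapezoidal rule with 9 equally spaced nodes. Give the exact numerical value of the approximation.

10.0078125

h = (2 − 1)/8 = 0.125.
Nodes u₀,…,u₈ = 1, 1.125, 1.25, 1.375, 1.5, 1.625, 1.75, 1.875, 2.
f(u) = 3u² + 4u - 3: f₀=4, f₁=5.296875, f₂=6.6875, f₃=8.171875, f₄=9.75, f₅=11.421875, f₆=13.1875, f₇=15.046875, f₈=17.
(h/2)·[f₀ + 2f₁ + 2f₂ + 2f₃ + 2f₄ + 2f₅ + 2f₆ + 2f₇ + f₈] = 0.0625·(160.125) = 10.0078125.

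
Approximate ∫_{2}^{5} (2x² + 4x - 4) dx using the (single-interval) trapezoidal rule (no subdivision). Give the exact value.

117

T = (b−a)/2 · [f(2) + f(5)] = 1.5·[12 + 66] = 117.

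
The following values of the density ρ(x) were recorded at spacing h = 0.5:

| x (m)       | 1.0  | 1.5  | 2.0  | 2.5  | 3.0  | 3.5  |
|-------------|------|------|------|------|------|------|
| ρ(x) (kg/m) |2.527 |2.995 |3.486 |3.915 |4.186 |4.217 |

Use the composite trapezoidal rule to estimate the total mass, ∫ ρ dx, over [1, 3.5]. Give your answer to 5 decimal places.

h = 0.5, n = 5.
(h/2)·[y₀ + 2y₁ + 2y₂ + 2y₃ + 2y₄ + y₅] = 0.25·(35.908) = 8.97700.

8.97700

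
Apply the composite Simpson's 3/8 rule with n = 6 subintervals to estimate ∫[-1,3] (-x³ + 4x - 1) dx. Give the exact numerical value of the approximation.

-8

h = (3 − (-1))/6 = 0.666667.
Nodes x₀,…,x₆ = -1, -0.333333, 0.333333, 1, 1.666667, 2.333333, 3.
f(x) = -x³ + 4x - 1: f₀=-4, f₁=-2.296296, f₂=0.296296, f₃=2, f₄=1.037037, f₅=-4.370370, f₆=-16.
(3h/8)·[f₀ + 3f₁ + 3f₂ + 2f₃ + 3f₄ + 3f₅ + f₆] = 0.25·(-32) = -8.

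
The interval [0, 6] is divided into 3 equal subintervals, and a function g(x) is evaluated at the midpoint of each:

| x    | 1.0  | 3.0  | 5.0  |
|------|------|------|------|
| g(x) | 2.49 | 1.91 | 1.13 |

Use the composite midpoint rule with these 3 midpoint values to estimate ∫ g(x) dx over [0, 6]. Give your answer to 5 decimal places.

11.06000

h = 2, n = 3.
h·[y(m₁) + y(m₂) + y(m₃)] = 2·(5.53) = 11.06000.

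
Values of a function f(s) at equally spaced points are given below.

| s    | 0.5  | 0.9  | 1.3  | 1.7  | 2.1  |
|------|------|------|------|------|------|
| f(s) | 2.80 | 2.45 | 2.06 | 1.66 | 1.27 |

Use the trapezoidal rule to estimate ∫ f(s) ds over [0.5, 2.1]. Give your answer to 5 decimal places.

3.28200

h = 0.4, n = 4.
(h/2)·[y₀ + 2y₁ + 2y₂ + 2y₃ + y₄] = 0.2·(16.41) = 3.28200.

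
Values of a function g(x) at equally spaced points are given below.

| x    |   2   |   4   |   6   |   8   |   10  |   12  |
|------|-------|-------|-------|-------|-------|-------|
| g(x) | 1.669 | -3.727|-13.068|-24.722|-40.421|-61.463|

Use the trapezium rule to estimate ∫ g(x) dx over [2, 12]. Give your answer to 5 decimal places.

-223.67000

h = 2, n = 5.
(h/2)·[y₀ + 2y₁ + 2y₂ + 2y₃ + 2y₄ + y₅] = 1·(-223.670) = -223.67000.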